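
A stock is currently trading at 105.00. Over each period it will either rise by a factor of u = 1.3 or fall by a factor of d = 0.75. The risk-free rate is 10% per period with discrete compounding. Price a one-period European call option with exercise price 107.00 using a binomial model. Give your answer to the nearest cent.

17.07

Risk-neutral probability p = (1 + 0.1 − 0.75)/(1.3 − 0.75) = 0.3500/0.5500 = 0.6364
Terminal stock prices: S_u = 136.5, S_d = 78.75
Terminal payoffs (S − K): max(29.5, 0) = 29.5, max(-28.25, 0) = 0
Node 0 (S = 105): V_0 = 1/1.1·[0.6364·29.5000 + 0.3636·0.0000] = 17.0661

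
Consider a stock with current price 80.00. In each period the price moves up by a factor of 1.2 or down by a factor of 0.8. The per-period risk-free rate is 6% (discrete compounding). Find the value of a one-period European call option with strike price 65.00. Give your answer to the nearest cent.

Risk-neutral probability p = (1 + 0.06 − 0.8)/(1.2 − 0.8) = 0.2600/0.4000 = 0.6500
Terminal stock prices: S_u = 96, S_d = 64
Terminal payoffs (S − K): max(31, 0) = 31, max(-1, 0) = 0
Node 0 (S = 80): V_0 = 1/1.06·[0.6500·31.0000 + 0.3500·0.0000] = 19.0094

19.01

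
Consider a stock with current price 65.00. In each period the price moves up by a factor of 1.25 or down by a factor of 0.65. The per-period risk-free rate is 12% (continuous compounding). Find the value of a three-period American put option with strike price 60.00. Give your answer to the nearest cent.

4.13

Risk-neutral probability p = (e^0.12 − 0.65)/(1.25 − 0.65) = 0.4775/0.6000 = 0.7958
Terminal stock prices: S_uuu = 127, S_uud = 66.02, S_udd = 34.33, S_ddd = 17.85
Terminal payoffs (K − S): max(-66.95, 0) = 0, max(-6.016, 0) = 0, max(25.67, 0) = 25.67, max(42.15, 0) = 42.15
Node uu (S = 101.6): continuation = e^(−0.12)·[0.7958·0.0000 + 0.2042·0.0000] = 0.0000; exercise value = 0.0000 ≤ continuation, so V_uu = 0.0000
Node ud (S = 52.81): continuation = e^(−0.12)·[0.7958·0.0000 + 0.2042·25.6719] = 4.6488; exercise value = 7.1875 > continuation, so V_ud = 7.1875 (exercise)
Node dd (S = 27.46): continuation = e^(−0.12)·[0.7958·25.6719 + 0.2042·42.1494] = 25.7527; exercise value = 32.5375 > continuation, so V_dd = 32.5375 (exercise)
Node u (S = 81.25): continuation = e^(−0.12)·[0.7958·0.0000 + 0.2042·7.1875] = 1.3015; exercise value = 0.0000 ≤ continuation, so V_u = 1.3015
Node d (S = 42.25): continuation = e^(−0.12)·[0.7958·7.1875 + 0.2042·32.5375] = 10.9652; exercise value = 17.7500 > continuation, so V_d = 17.7500 (exercise)
Node 0 (S = 65): continuation = e^(−0.12)·[0.7958·1.3015 + 0.2042·17.7500] = 4.1329; exercise value = 0.0000 ≤ continuation, so V_0 = 4.1329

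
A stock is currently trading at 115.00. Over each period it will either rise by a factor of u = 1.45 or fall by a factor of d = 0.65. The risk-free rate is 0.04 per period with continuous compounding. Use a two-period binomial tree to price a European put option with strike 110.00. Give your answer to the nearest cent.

Risk-neutral probability p = (e^0.04 − 0.65)/(1.45 − 0.65) = 0.3908/0.8000 = 0.4885
Terminal stock prices: S_uu = 241.8, S_ud = 108.4, S_dd = 48.59
Terminal payoffs (K − S): max(-131.8, 0) = 0, max(1.612, 0) = 1.612, max(61.41, 0) = 61.41
Node u (S = 166.8): V_u = e^(−0.04)·[0.4885·0.0000 + 0.5115·1.6125] = 0.7924
Node d (S = 74.75): V_d = e^(−0.04)·[0.4885·1.6125 + 0.5115·61.4125] = 30.9368
Node 0 (S = 115): V_0 = e^(−0.04)·[0.4885·0.7924 + 0.5115·30.9368] = 15.5753

15.58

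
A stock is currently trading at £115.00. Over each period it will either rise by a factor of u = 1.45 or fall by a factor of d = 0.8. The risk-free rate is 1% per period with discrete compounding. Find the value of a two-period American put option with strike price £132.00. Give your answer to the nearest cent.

Risk-neutral probability p = (1 + 0.01 − 0.8)/(1.45 − 0.8) = 0.2100/0.6500 = 0.3231
Terminal stock prices: S_uu = 241.8, S_ud = 133.4, S_dd = 73.6
Terminal payoffs (K − S): max(-109.8, 0) = 0, max(-1.4, 0) = 0, max(58.4, 0) = 58.4
Node u (S = 166.8): continuation = 1/1.01·[0.3231·0.0000 + 0.6769·0.0000] = 0.0000; exercise value = 0.0000 ≤ continuation, so V_u = 0.0000
Node d (S = 92): continuation = 1/1.01·[0.3231·0.0000 + 0.6769·58.4000] = 39.1409; exercise value = 40.0000 > continuation, so V_d = 40.0000 (exercise)
Node 0 (S = 115): continuation = 1/1.01·[0.3231·0.0000 + 0.6769·40.0000] = 26.8088; exercise value = 17.0000 ≤ continuation, so V_0 = 26.8088

£26.81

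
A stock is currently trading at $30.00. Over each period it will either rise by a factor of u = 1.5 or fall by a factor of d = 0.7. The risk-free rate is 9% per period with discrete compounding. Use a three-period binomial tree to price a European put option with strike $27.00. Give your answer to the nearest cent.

$3.21

Risk-neutral probability p = (1 + 0.09 − 0.7)/(1.5 − 0.7) = 0.3900/0.8000 = 0.4875
Terminal stock prices: S_uuu = 101.2, S_uud = 47.25, S_udd = 22.05, S_ddd = 10.29
Terminal payoffs (K − S): max(-74.25, 0) = 0, max(-20.25, 0) = 0, max(4.95, 0) = 4.95, max(16.71, 0) = 16.71
Node uu (S = 67.5): V_uu = 1/1.09·[0.4875·0.0000 + 0.5125·0.0000] = 0.0000
Node ud (S = 31.5): V_ud = 1/1.09·[0.4875·0.0000 + 0.5125·4.9500] = 2.3274
Node dd (S = 14.7): V_dd = 1/1.09·[0.4875·4.9500 + 0.5125·16.7100] = 10.0706
Node u (S = 45): V_u = 1/1.09·[0.4875·0.0000 + 0.5125·2.3274] = 1.0943
Node d (S = 21): V_d = 1/1.09·[0.4875·2.3274 + 0.5125·10.0706] = 5.7760
Node 0 (S = 30): V_0 = 1/1.09·[0.4875·1.0943 + 0.5125·5.7760] = 3.2052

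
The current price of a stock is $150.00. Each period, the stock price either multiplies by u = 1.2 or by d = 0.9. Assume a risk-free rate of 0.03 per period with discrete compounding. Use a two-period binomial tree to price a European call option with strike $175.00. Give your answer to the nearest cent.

$7.26

Risk-neutral probability p = (1 + 0.03 − 0.9)/(1.2 − 0.9) = 0.1300/0.3000 = 0.4333
Terminal stock prices: S_uu = 216, S_ud = 162, S_dd = 121.5
Terminal payoffs (S − K): max(41, 0) = 41, max(-13, 0) = 0, max(-53.5, 0) = 0
Node u (S = 180): V_u = 1/1.03·[0.4333·41.0000 + 0.5667·0.0000] = 17.2492
Node d (S = 135): V_d = 1/1.03·[0.4333·0.0000 + 0.5667·0.0000] = 0.0000
Node 0 (S = 150): V_0 = 1/1.03·[0.4333·17.2492 + 0.5667·0.0000] = 7.2569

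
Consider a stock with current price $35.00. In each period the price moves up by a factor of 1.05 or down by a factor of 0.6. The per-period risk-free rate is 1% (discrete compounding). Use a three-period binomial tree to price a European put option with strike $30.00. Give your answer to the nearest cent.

$1.84

Risk-neutral probability p = (1 + 0.01 − 0.6)/(1.05 − 0.6) = 0.4100/0.4500 = 0.9111
Terminal stock prices: S_uuu = 40.52, S_uud = 23.15, S_udd = 13.23, S_ddd = 7.56
Terminal payoffs (K − S): max(-10.52, 0) = 0, max(6.848, 0) = 6.848, max(16.77, 0) = 16.77, max(22.44, 0) = 22.44
Node uu (S = 38.59): V_uu = 1/1.01·[0.9111·0.0000 + 0.0889·6.8475] = 0.6026
Node ud (S = 22.05): V_ud = 1/1.01·[0.9111·6.8475 + 0.0889·16.7700] = 7.6530
Node dd (S = 12.6): V_dd = 1/1.01·[0.9111·16.7700 + 0.0889·22.4400] = 17.1030
Node u (S = 36.75): V_u = 1/1.01·[0.9111·0.6026 + 0.0889·7.6530] = 1.2172
Node d (S = 21): V_d = 1/1.01·[0.9111·7.6530 + 0.0889·17.1030] = 8.4089
Node 0 (S = 35): V_0 = 1/1.01·[0.9111·1.2172 + 0.0889·8.4089] = 1.8380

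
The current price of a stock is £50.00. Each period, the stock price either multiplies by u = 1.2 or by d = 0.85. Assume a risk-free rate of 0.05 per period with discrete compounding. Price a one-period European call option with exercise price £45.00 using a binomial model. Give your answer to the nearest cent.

Risk-neutral probability p = (1 + 0.05 − 0.85)/(1.2 − 0.85) = 0.2000/0.3500 = 0.5714
Terminal stock prices: S_u = 60, S_d = 42.5
Terminal payoffs (S − K): max(15, 0) = 15, max(-2.5, 0) = 0
Node 0 (S = 50): V_0 = 1/1.05·[0.5714·15.0000 + 0.4286·0.0000] = 8.1633

£8.16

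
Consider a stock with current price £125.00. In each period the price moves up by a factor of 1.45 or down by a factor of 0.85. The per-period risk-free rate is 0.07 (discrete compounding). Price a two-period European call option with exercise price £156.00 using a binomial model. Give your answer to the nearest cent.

Risk-neutral probability p = (1 + 0.07 − 0.85)/(1.45 − 0.85) = 0.2200/0.6000 = 0.3667
Terminal stock prices: S_uu = 262.8, S_ud = 154.1, S_dd = 90.31
Terminal payoffs (S − K): max(106.8, 0) = 106.8, max(-1.938, 0) = 0, max(-65.69, 0) = 0
Node u (S = 181.2): V_u = 1/1.07·[0.3667·106.8125 + 0.6333·0.0000] = 36.6024
Node d (S = 106.2): V_d = 1/1.07·[0.3667·0.0000 + 0.6333·0.0000] = 0.0000
Node 0 (S = 125): V_0 = 1/1.07·[0.3667·36.6024 + 0.6333·0.0000] = 12.5429

£12.54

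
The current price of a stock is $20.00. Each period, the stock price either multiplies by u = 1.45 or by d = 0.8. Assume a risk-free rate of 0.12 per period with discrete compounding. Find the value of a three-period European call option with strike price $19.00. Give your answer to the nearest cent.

Risk-neutral probability p = (1 + 0.12 − 0.8)/(1.45 − 0.8) = 0.3200/0.6500 = 0.4923
Terminal stock prices: S_uuu = 60.97, S_uud = 33.64, S_udd = 18.56, S_ddd = 10.24
Terminal payoffs (S − K): max(41.97, 0) = 41.97, max(14.64, 0) = 14.64, max(-0.44, 0) = 0, max(-8.76, 0) = 0
Node uu (S = 42.05): V_uu = 1/1.12·[0.4923·41.9725 + 0.5077·14.6400] = 25.0857
Node ud (S = 23.2): V_ud = 1/1.12·[0.4923·14.6400 + 0.5077·0.0000] = 6.4352
Node dd (S = 12.8): V_dd = 1/1.12·[0.4923·0.0000 + 0.5077·0.0000] = 0.0000
Node u (S = 29): V_u = 1/1.12·[0.4923·25.0857 + 0.5077·6.4352] = 13.9437
Node d (S = 16): V_d = 1/1.12·[0.4923·6.4352 + 0.5077·0.0000] = 2.8286
Node 0 (S = 20): V_0 = 1/1.12·[0.4923·13.9437 + 0.5077·2.8286] = 7.4113

$7.41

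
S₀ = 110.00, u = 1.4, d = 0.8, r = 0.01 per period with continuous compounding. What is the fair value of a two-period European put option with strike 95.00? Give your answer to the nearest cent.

10.19

Risk-neutral probability p = (e^0.01 − 0.8)/(1.4 − 0.8) = 0.2101/0.6000 = 0.3501
Terminal stock prices: S_uu = 215.6, S_ud = 123.2, S_dd = 70.4
Terminal payoffs (K − S): max(-120.6, 0) = 0, max(-28.2, 0) = 0, max(24.6, 0) = 24.6
Node u (S = 154): V_u = e^(−0.01)·[0.3501·0.0000 + 0.6499·0.0000] = 0.0000
Node d (S = 88): V_d = e^(−0.01)·[0.3501·0.0000 + 0.6499·24.6000] = 15.8289
Node 0 (S = 110): V_0 = e^(−0.01)·[0.3501·0.0000 + 0.6499·15.8289] = 10.1851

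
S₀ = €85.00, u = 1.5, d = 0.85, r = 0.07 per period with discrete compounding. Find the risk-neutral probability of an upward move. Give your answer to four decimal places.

p = 0.3385

Risk-neutral probability p = (1 + 0.07 − 0.85)/(1.5 − 0.85) = 0.2200/0.6500 = 0.3385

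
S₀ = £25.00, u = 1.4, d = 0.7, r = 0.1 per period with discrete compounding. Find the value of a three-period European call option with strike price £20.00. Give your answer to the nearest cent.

Risk-neutral probability p = (1 + 0.1 − 0.7)/(1.4 − 0.7) = 0.4000/0.7000 = 0.5714
Terminal stock prices: S_uuu = 68.6, S_uud = 34.3, S_udd = 17.15, S_ddd = 8.575
Terminal payoffs (S − K): max(48.6, 0) = 48.6, max(14.3, 0) = 14.3, max(-2.85, 0) = 0, max(-11.43, 0) = 0
Node uu (S = 49): V_uu = 1/1.1·[0.5714·48.6000 + 0.4286·14.3000] = 30.8182
Node ud (S = 24.5): V_ud = 1/1.1·[0.5714·14.3000 + 0.4286·0.0000] = 7.4286
Node dd (S = 12.25): V_dd = 1/1.1·[0.5714·0.0000 + 0.4286·0.0000] = 0.0000
Node u (S = 35): V_u = 1/1.1·[0.5714·30.8182 + 0.4286·7.4286] = 18.9037
Node d (S = 17.5): V_d = 1/1.1·[0.5714·7.4286 + 0.4286·0.0000] = 3.8590
Node 0 (S = 25): V_0 = 1/1.1·[0.5714·18.9037 + 0.4286·3.8590] = 11.3236

£11.32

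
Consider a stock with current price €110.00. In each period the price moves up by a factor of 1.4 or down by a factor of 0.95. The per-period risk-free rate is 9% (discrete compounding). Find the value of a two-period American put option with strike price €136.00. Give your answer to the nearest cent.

€26.00

Risk-neutral probability p = (1 + 0.09 − 0.95)/(1.4 − 0.95) = 0.1400/0.4500 = 0.3111
Terminal stock prices: S_uu = 215.6, S_ud = 146.3, S_dd = 99.27
Terminal payoffs (K − S): max(-79.6, 0) = 0, max(-10.3, 0) = 0, max(36.73, 0) = 36.73
Node u (S = 154): continuation = 1/1.09·[0.3111·0.0000 + 0.6889·0.0000] = 0.0000; exercise value = 0.0000 ≤ continuation, so V_u = 0.0000
Node d (S = 104.5): continuation = 1/1.09·[0.3111·0.0000 + 0.6889·36.7250] = 23.2105; exercise value = 31.5000 > continuation, so V_d = 31.5000 (exercise)
Node 0 (S = 110): continuation = 1/1.09·[0.3111·0.0000 + 0.6889·31.5000] = 19.9083; exercise value = 26.0000 > continuation, so V_0 = 26.0000 (exercise)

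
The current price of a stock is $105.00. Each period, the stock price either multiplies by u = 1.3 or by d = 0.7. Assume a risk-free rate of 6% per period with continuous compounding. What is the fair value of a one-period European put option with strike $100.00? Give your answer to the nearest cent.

$9.91

Risk-neutral probability p = (e^0.06 − 0.7)/(1.3 − 0.7) = 0.3618/0.6000 = 0.6031
Terminal stock prices: S_u = 136.5, S_d = 73.5
Terminal payoffs (K − S): max(-36.5, 0) = 0, max(26.5, 0) = 26.5
Node 0 (S = 105): V_0 = e^(−0.06)·[0.6031·0.0000 + 0.3969·26.5000] = 9.9063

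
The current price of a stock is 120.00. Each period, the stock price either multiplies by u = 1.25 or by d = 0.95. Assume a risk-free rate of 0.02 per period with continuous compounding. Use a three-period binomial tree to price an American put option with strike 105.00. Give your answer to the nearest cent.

0.90

Risk-neutral probability p = (e^0.02 − 0.95)/(1.25 − 0.95) = 0.0702/0.3000 = 0.2340
Terminal stock prices: S_uuu = 234.4, S_uud = 178.1, S_udd = 135.4, S_ddd = 102.9
Terminal payoffs (K − S): max(-129.4, 0) = 0, max(-73.12, 0) = 0, max(-30.38, 0) = 0, max(2.115, 0) = 2.115
Node uu (S = 187.5): continuation = e^(−0.02)·[0.2340·0.0000 + 0.7660·0.0000] = 0.0000; exercise value = 0.0000 ≤ continuation, so V_uu = 0.0000
Node ud (S = 142.5): continuation = e^(−0.02)·[0.2340·0.0000 + 0.7660·0.0000] = 0.0000; exercise value = 0.0000 ≤ continuation, so V_ud = 0.0000
Node dd (S = 108.3): continuation = e^(−0.02)·[0.2340·0.0000 + 0.7660·2.1150] = 1.5880; exercise value = 0.0000 ≤ continuation, so V_dd = 1.5880
Node u (S = 150): continuation = e^(−0.02)·[0.2340·0.0000 + 0.7660·0.0000] = 0.0000; exercise value = 0.0000 ≤ continuation, so V_u = 0.0000
Node d (S = 114): continuation = e^(−0.02)·[0.2340·0.0000 + 0.7660·1.5880] = 1.1923; exercise value = 0.0000 ≤ continuation, so V_d = 1.1923
Node 0 (S = 120): continuation = e^(−0.02)·[0.2340·0.0000 + 0.7660·1.1923] = 0.8952; exercise value = 0.0000 ≤ continuation, so V_0 = 0.8952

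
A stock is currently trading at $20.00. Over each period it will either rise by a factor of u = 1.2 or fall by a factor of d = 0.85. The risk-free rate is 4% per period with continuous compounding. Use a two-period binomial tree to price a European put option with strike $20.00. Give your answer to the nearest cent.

Risk-neutral probability p = (e^0.04 − 0.85)/(1.2 − 0.85) = 0.1908/0.3500 = 0.5452
Terminal stock prices: S_uu = 28.8, S_ud = 20.4, S_dd = 14.45
Terminal payoffs (K − S): max(-8.8, 0) = 0, max(-0.4, 0) = 0, max(5.55, 0) = 5.55
Node u (S = 24): V_u = e^(−0.04)·[0.5452·0.0000 + 0.4548·0.0000] = 0.0000
Node d (S = 17): V_d = e^(−0.04)·[0.5452·0.0000 + 0.4548·5.5500] = 2.4253
Node 0 (S = 20): V_0 = e^(−0.04)·[0.5452·0.0000 + 0.4548·2.4253] = 1.0598

$1.06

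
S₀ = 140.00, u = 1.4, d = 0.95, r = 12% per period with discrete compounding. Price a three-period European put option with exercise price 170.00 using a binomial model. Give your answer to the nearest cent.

Risk-neutral probability p = (1 + 0.12 − 0.95)/(1.4 − 0.95) = 0.1700/0.4500 = 0.3778
Terminal stock prices: S_uuu = 384.2, S_uud = 260.7, S_udd = 176.9, S_ddd = 120
Terminal payoffs (K − S): max(-214.2, 0) = 0, max(-90.68, 0) = 0, max(-6.89, 0) = 0, max(49.97, 0) = 49.97
Node uu (S = 274.4): V_uu = 1/1.12·[0.3778·0.0000 + 0.6222·0.0000] = 0.0000
Node ud (S = 186.2): V_ud = 1/1.12·[0.3778·0.0000 + 0.6222·0.0000] = 0.0000
Node dd (S = 126.3): V_dd = 1/1.12·[0.3778·0.0000 + 0.6222·49.9675] = 27.7597
Node u (S = 196): V_u = 1/1.12·[0.3778·0.0000 + 0.6222·0.0000] = 0.0000
Node d (S = 133): V_d = 1/1.12·[0.3778·0.0000 + 0.6222·27.7597] = 15.4221
Node 0 (S = 140): V_0 = 1/1.12·[0.3778·0.0000 + 0.6222·15.4221] = 8.5678

8.57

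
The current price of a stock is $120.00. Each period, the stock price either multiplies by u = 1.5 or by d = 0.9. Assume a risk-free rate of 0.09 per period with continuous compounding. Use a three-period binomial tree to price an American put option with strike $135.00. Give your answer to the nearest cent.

Risk-neutral probability p = (e^0.09 − 0.9)/(1.5 − 0.9) = 0.1942/0.6000 = 0.3236
Terminal stock prices: S_uuu = 405, S_uud = 243, S_udd = 145.8, S_ddd = 87.48
Terminal payoffs (K − S): max(-270, 0) = 0, max(-108, 0) = 0, max(-10.8, 0) = 0, max(47.52, 0) = 47.52
Node uu (S = 270): continuation = e^(−0.09)·[0.3236·0.0000 + 0.6764·0.0000] = 0.0000; exercise value = 0.0000 ≤ continuation, so V_uu = 0.0000
Node ud (S = 162): continuation = e^(−0.09)·[0.3236·0.0000 + 0.6764·0.0000] = 0.0000; exercise value = 0.0000 ≤ continuation, so V_ud = 0.0000
Node dd (S = 97.2): continuation = e^(−0.09)·[0.3236·0.0000 + 0.6764·47.5200] = 29.3750; exercise value = 37.8000 > continuation, so V_dd = 37.8000 (exercise)
Node u (S = 180): continuation = e^(−0.09)·[0.3236·0.0000 + 0.6764·0.0000] = 0.0000; exercise value = 0.0000 ≤ continuation, so V_u = 0.0000
Node d (S = 108): continuation = e^(−0.09)·[0.3236·0.0000 + 0.6764·37.8000] = 23.3665; exercise value = 27.0000 > continuation, so V_d = 27.0000 (exercise)
Node 0 (S = 120): continuation = e^(−0.09)·[0.3236·0.0000 + 0.6764·27.0000] = 16.6904; exercise value = 15.0000 ≤ continuation, so V_0 = 16.6904

$16.69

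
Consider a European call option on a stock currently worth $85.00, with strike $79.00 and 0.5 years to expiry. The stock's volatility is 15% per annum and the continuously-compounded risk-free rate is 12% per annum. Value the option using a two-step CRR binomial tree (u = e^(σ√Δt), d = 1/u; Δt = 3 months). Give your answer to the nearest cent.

CRR parameters: u = e^(σ√Δt) = e^(0.15·√0.25) = 1.0779, d = 1/u = 0.9277
Per-period rate: rΔt = 0.12·0.25 = 0.03, so R = e^0.03 = 1.0305
Risk-neutral probability p = (e^0.03 − 0.9277)/(1.0779 − 0.9277) = 0.1027/0.1501 = 0.6841
Terminal stock prices: S_uu = 98.76, S_ud = 85, S_dd = 73.16
Terminal payoffs (S − K): max(19.76, 0) = 19.76, max(6, 0) = 6, max(-5.84, 0) = 0
Node u (S = 91.62): V_u = e^(−0.03)·[0.6841·19.7559 + 0.3159·6.0000] = 14.9550
Node d (S = 78.86): V_d = e^(−0.03)·[0.6841·6.0000 + 0.3159·0.0000] = 3.9833
Node 0 (S = 85): V_0 = e^(−0.03)·[0.6841·14.9550 + 0.3159·3.9833] = 11.1494

$11.15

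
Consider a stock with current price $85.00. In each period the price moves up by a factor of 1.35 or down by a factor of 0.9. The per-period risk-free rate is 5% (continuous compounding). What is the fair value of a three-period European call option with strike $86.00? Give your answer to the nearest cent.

Risk-neutral probability p = (e^0.05 − 0.9)/(1.35 − 0.9) = 0.1513/0.4500 = 0.3362
Terminal stock prices: S_uuu = 209.1, S_uud = 139.4, S_udd = 92.95, S_ddd = 61.97
Terminal payoffs (S − K): max(123.1, 0) = 123.1, max(53.42, 0) = 53.42, max(6.948, 0) = 6.948, max(-24.03, 0) = 0
Node uu (S = 154.9): V_uu = e^(−0.05)·[0.3362·123.1319 + 0.6638·53.4213] = 73.1068
Node ud (S = 103.3): V_ud = e^(−0.05)·[0.3362·53.4213 + 0.6638·6.9475] = 21.4693
Node dd (S = 68.85): V_dd = e^(−0.05)·[0.3362·6.9475 + 0.6638·0.0000] = 2.2216
Node u (S = 114.8): V_u = e^(−0.05)·[0.3362·73.1068 + 0.6638·21.4693] = 36.9340
Node d (S = 76.5): V_d = e^(−0.05)·[0.3362·21.4693 + 0.6638·2.2216] = 8.2679
Node 0 (S = 85): V_0 = e^(−0.05)·[0.3362·36.9340 + 0.6638·8.2679] = 17.0310

$17.03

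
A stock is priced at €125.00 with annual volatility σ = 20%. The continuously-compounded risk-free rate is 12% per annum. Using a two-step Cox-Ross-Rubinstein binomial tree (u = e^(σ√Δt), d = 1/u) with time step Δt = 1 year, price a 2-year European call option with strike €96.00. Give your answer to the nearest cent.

CRR parameters: u = e^(σ√Δt) = e^(0.2·√1) = 1.2214, d = 1/u = 0.8187
Per-period rate: rΔt = 0.12·1 = 0.12, so R = e^0.12 = 1.1275
Risk-neutral probability p = (e^0.12 − 0.8187)/(1.2214 − 0.8187) = 0.3088/0.4027 = 0.7668
Terminal stock prices: S_uu = 186.5, S_ud = 125, S_dd = 83.79
Terminal payoffs (S − K): max(90.48, 0) = 90.48, max(29, 0) = 29, max(-12.21, 0) = 0
Node u (S = 152.7): V_u = e^(−0.12)·[0.7668·90.4781 + 0.2332·29.0000] = 67.5310
Node d (S = 102.3): V_d = e^(−0.12)·[0.7668·29.0000 + 0.2332·0.0000] = 19.7224
Node 0 (S = 125): V_0 = e^(−0.12)·[0.7668·67.5310 + 0.2332·19.7224] = 50.0061

€50.01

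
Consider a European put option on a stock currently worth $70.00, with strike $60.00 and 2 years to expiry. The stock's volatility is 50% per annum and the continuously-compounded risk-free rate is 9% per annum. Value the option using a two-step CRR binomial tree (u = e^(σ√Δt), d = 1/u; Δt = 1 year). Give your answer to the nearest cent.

$8.10

CRR parameters: u = e^(σ√Δt) = e^(0.5·√1) = 1.6487, d = 1/u = 0.6065
Per-period rate: rΔt = 0.09·1 = 0.09, so R = e^0.09 = 1.0942
Risk-neutral probability p = (e^0.09 − 0.6065)/(1.6487 − 0.6065) = 0.4876/1.0422 = 0.4679
Terminal stock prices: S_uu = 190.3, S_ud = 70, S_dd = 25.75
Terminal payoffs (K − S): max(-130.3, 0) = 0, max(-10, 0) = 0, max(34.25, 0) = 34.25
Node u (S = 115.4): V_u = e^(−0.09)·[0.4679·0.0000 + 0.5321·0.0000] = 0.0000
Node d (S = 42.46): V_d = e^(−0.09)·[0.4679·0.0000 + 0.5321·34.2484] = 16.6550
Node 0 (S = 70): V_0 = e^(−0.09)·[0.4679·0.0000 + 0.5321·16.6550] = 8.0993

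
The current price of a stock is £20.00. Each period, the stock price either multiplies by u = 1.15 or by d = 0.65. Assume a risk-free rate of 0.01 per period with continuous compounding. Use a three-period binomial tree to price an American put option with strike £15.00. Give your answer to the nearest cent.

Risk-neutral probability p = (e^0.01 − 0.65)/(1.15 − 0.65) = 0.3601/0.5000 = 0.7201
Terminal stock prices: S_uuu = 30.42, S_uud = 17.19, S_udd = 9.718, S_ddd = 5.492
Terminal payoffs (K − S): max(-15.42, 0) = 0, max(-2.192, 0) = 0, max(5.282, 0) = 5.282, max(9.508, 0) = 9.508
Node uu (S = 26.45): continuation = e^(−0.01)·[0.7201·0.0000 + 0.2799·0.0000] = 0.0000; exercise value = 0.0000 ≤ continuation, so V_uu = 0.0000
Node ud (S = 14.95): continuation = e^(−0.01)·[0.7201·0.0000 + 0.2799·5.2825] = 1.4639; exercise value = 0.0500 ≤ continuation, so V_ud = 1.4639
Node dd (S = 8.45): continuation = e^(−0.01)·[0.7201·5.2825 + 0.2799·9.5075] = 6.4007; exercise value = 6.5500 > continuation, so V_dd = 6.5500 (exercise)
Node u (S = 23): continuation = e^(−0.01)·[0.7201·0.0000 + 0.2799·1.4639] = 0.4057; exercise value = 0.0000 ≤ continuation, so V_u = 0.4057
Node d (S = 13): continuation = e^(−0.01)·[0.7201·1.4639 + 0.2799·6.5500] = 2.8587; exercise value = 2.0000 ≤ continuation, so V_d = 2.8587
Node 0 (S = 20): continuation = e^(−0.01)·[0.7201·0.4057 + 0.2799·2.8587] = 1.0814; exercise value = 0.0000 ≤ continuation, so V_0 = 1.0814

£1.08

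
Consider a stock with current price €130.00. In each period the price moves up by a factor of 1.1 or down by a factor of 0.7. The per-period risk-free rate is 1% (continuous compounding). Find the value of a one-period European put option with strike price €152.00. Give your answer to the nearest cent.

€20.49

Risk-neutral probability p = (e^0.01 − 0.7)/(1.1 − 0.7) = 0.3101/0.4000 = 0.7751
Terminal stock prices: S_u = 143, S_d = 91
Terminal payoffs (K − S): max(9, 0) = 9, max(61, 0) = 61
Node 0 (S = 130): V_0 = e^(−0.01)·[0.7751·9.0000 + 0.2249·61.0000] = 20.4876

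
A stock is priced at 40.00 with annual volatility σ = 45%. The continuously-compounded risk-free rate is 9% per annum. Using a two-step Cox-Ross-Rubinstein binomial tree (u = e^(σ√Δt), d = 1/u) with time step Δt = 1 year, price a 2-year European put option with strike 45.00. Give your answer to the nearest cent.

CRR parameters: u = e^(σ√Δt) = e^(0.45·√1) = 1.5683, d = 1/u = 0.6376
Per-period rate: rΔt = 0.09·1 = 0.09, so R = e^0.09 = 1.0942
Risk-neutral probability p = (e^0.09 − 0.6376)/(1.5683 − 0.6376) = 0.4565/0.9307 = 0.4905
Terminal stock prices: S_uu = 98.38, S_ud = 40, S_dd = 16.26
Terminal payoffs (K − S): max(-53.38, 0) = 0, max(5, 0) = 5, max(28.74, 0) = 28.74
Node u (S = 62.73): V_u = e^(−0.09)·[0.4905·0.0000 + 0.5095·5.0000] = 2.3280
Node d (S = 25.51): V_d = e^(−0.09)·[0.4905·5.0000 + 0.5095·28.7372] = 15.6218
Node 0 (S = 40): V_0 = e^(−0.09)·[0.4905·2.3280 + 0.5095·15.6218] = 8.3173

8.32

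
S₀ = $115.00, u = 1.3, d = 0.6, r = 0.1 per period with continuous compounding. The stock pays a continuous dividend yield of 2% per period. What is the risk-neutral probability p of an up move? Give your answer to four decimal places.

p = 0.6904

Per-period risk-free factor R = e^0.1 = 1.1052; dividend-adjusted growth = e^(0.1−0.02) = 1.0833.
Risk-neutral probability p = (1.0833 − 0.6)/(1.3 − 0.6) = 0.4833/0.7000 = 0.6904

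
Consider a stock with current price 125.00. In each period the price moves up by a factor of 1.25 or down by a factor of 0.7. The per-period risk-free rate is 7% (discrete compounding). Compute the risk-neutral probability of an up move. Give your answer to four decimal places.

p = 0.6727

Risk-neutral probability p = (1 + 0.07 − 0.7)/(1.25 − 0.7) = 0.3700/0.5500 = 0.6727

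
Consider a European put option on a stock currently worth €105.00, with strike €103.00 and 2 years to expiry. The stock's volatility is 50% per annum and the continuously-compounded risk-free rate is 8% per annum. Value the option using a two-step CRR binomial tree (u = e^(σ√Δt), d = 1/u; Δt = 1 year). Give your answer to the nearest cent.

€16.15

CRR parameters: u = e^(σ√Δt) = e^(0.5·√1) = 1.6487, d = 1/u = 0.6065
Per-period rate: rΔt = 0.08·1 = 0.08, so R = e^0.08 = 1.0833
Risk-neutral probability p = (e^0.08 − 0.6065)/(1.6487 − 0.6065) = 0.4768/1.0422 = 0.4575
Terminal stock prices: S_uu = 285.4, S_ud = 105, S_dd = 38.63
Terminal payoffs (K − S): max(-182.4, 0) = 0, max(-2, 0) = 0, max(64.37, 0) = 64.37
Node u (S = 173.1): V_u = e^(−0.08)·[0.4575·0.0000 + 0.5425·0.0000] = 0.0000
Node d (S = 63.69): V_d = e^(−0.08)·[0.4575·0.0000 + 0.5425·64.3727] = 32.2398
Node 0 (S = 105): V_0 = e^(−0.08)·[0.4575·0.0000 + 0.5425·32.2398] = 16.1467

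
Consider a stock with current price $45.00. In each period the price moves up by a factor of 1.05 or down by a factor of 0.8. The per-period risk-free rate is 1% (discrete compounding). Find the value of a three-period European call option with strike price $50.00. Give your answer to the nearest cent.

Risk-neutral probability p = (1 + 0.01 − 0.8)/(1.05 − 0.8) = 0.2100/0.2500 = 0.8400
Terminal stock prices: S_uuu = 52.09, S_uud = 39.69, S_udd = 30.24, S_ddd = 23.04
Terminal payoffs (S − K): max(2.093, 0) = 2.093, max(-10.31, 0) = 0, max(-19.76, 0) = 0, max(-26.96, 0) = 0
Node uu (S = 49.61): V_uu = 1/1.01·[0.8400·2.0931 + 0.1600·0.0000] = 1.7408
Node ud (S = 37.8): V_ud = 1/1.01·[0.8400·0.0000 + 0.1600·0.0000] = 0.0000
Node dd (S = 28.8): V_dd = 1/1.01·[0.8400·0.0000 + 0.1600·0.0000] = 0.0000
Node u (S = 47.25): V_u = 1/1.01·[0.8400·1.7408 + 0.1600·0.0000] = 1.4478
Node d (S = 36): V_d = 1/1.01·[0.8400·0.0000 + 0.1600·0.0000] = 0.0000
Node 0 (S = 45): V_0 = 1/1.01·[0.8400·1.4478 + 0.1600·0.0000] = 1.2041

$1.20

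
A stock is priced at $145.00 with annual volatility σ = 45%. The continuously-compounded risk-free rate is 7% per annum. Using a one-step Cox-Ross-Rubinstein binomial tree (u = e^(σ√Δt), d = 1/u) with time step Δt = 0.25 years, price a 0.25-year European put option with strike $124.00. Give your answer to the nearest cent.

$4.17

CRR parameters: u = e^(σ√Δt) = e^(0.45·√0.25) = 1.2523, d = 1/u = 0.7985
Per-period rate: rΔt = 0.07·0.25 = 0.0175, so R = e^0.0175 = 1.0177
Risk-neutral probability p = (e^0.0175 − 0.7985)/(1.2523 − 0.7985) = 0.2191/0.4538 = 0.4829
Terminal stock prices: S_u = 181.6, S_d = 115.8
Terminal payoffs (K − S): max(-57.59, 0) = 0, max(8.215, 0) = 8.215
Node 0 (S = 145): V_0 = e^(−0.0175)·[0.4829·0.0000 + 0.5171·8.2151] = 4.1745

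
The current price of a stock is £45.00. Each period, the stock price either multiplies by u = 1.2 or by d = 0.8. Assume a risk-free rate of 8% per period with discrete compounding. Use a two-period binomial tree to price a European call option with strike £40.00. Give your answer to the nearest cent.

Risk-neutral probability p = (1 + 0.08 − 0.8)/(1.2 − 0.8) = 0.2800/0.4000 = 0.7000
Terminal stock prices: S_uu = 64.8, S_ud = 43.2, S_dd = 28.8
Terminal payoffs (S − K): max(24.8, 0) = 24.8, max(3.2, 0) = 3.2, max(-11.2, 0) = 0
Node u (S = 54): V_u = 1/1.08·[0.7000·24.8000 + 0.3000·3.2000] = 16.9630
Node d (S = 36): V_d = 1/1.08·[0.7000·3.2000 + 0.3000·0.0000] = 2.0741
Node 0 (S = 45): V_0 = 1/1.08·[0.7000·16.9630 + 0.3000·2.0741] = 11.5706

£11.57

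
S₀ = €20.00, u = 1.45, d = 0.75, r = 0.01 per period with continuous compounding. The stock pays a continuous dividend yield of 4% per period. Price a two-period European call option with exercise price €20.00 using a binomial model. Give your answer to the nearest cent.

Per-period risk-free factor R = e^0.01 = 1.0101; dividend-adjusted growth = e^(0.01−0.04) = 0.9704.
Risk-neutral probability p = (0.9704 − 0.75)/(1.45 − 0.75) = 0.2204/0.7000 = 0.3149
Terminal stock prices: S_uu = 42.05, S_ud = 21.75, S_dd = 11.25
Terminal payoffs (S − K): max(22.05, 0) = 22.05, max(1.75, 0) = 1.75, max(-8.75, 0) = 0
Node u (S = 29): V_u = e^(−0.01)·[0.3149·22.0500 + 0.6851·1.7500] = 8.0619
Node d (S = 15): V_d = e^(−0.01)·[0.3149·1.7500 + 0.6851·0.0000] = 0.5456
Node 0 (S = 20): V_0 = e^(−0.01)·[0.3149·8.0619 + 0.6851·0.5456] = 2.8837

€2.88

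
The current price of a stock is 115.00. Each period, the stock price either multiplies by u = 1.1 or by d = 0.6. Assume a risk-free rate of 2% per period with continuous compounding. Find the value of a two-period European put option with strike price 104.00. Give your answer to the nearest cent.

8.77

Risk-neutral probability p = (e^0.02 − 0.6)/(1.1 − 0.6) = 0.4202/0.5000 = 0.8404
Terminal stock prices: S_uu = 139.2, S_ud = 75.9, S_dd = 41.4
Terminal payoffs (K − S): max(-35.15, 0) = 0, max(28.1, 0) = 28.1, max(62.6, 0) = 62.6
Node u (S = 126.5): V_u = e^(−0.02)·[0.8404·0.0000 + 0.1596·28.1000] = 4.3959
Node d (S = 69): V_d = e^(−0.02)·[0.8404·28.1000 + 0.1596·62.6000] = 32.9407
Node 0 (S = 115): V_0 = e^(−0.02)·[0.8404·4.3959 + 0.1596·32.9407] = 8.7743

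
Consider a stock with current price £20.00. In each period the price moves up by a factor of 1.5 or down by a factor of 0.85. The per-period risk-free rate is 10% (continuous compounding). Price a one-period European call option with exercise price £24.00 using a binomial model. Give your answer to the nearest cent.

Risk-neutral probability p = (e^0.1 − 0.85)/(1.5 − 0.85) = 0.2552/0.6500 = 0.3926
Terminal stock prices: S_u = 30, S_d = 17
Terminal payoffs (S − K): max(6, 0) = 6, max(-7, 0) = 0
Node 0 (S = 20): V_0 = e^(−0.1)·[0.3926·6.0000 + 0.6074·0.0000] = 2.1313

£2.13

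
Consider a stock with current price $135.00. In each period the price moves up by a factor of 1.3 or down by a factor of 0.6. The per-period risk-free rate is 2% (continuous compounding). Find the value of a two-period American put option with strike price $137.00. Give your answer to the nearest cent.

Risk-neutral probability p = (e^0.02 − 0.6)/(1.3 − 0.6) = 0.4202/0.7000 = 0.6003
Terminal stock prices: S_uu = 228.2, S_ud = 105.3, S_dd = 48.6
Terminal payoffs (K − S): max(-91.15, 0) = 0, max(31.7, 0) = 31.7, max(88.4, 0) = 88.4
Node u (S = 175.5): continuation = e^(−0.02)·[0.6003·0.0000 + 0.3997·31.7000] = 12.4200; exercise value = 0.0000 ≤ continuation, so V_u = 12.4200
Node d (S = 81): continuation = e^(−0.02)·[0.6003·31.7000 + 0.3997·88.4000] = 53.2872; exercise value = 56.0000 > continuation, so V_d = 56.0000 (exercise)
Node 0 (S = 135): continuation = e^(−0.02)·[0.6003·12.4200 + 0.3997·56.0000] = 29.2486; exercise value = 2.0000 ≤ continuation, so V_0 = 29.2486

$29.25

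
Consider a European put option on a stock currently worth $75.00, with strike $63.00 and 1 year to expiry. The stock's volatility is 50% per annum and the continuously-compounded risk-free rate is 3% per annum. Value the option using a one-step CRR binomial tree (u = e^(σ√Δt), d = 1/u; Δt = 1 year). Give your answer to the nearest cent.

$10.08

CRR parameters: u = e^(σ√Δt) = e^(0.5·√1) = 1.6487, d = 1/u = 0.6065
Per-period rate: rΔt = 0.03·1 = 0.03, so R = e^0.03 = 1.0305
Risk-neutral probability p = (e^0.03 − 0.6065)/(1.6487 − 0.6065) = 0.4239/1.0422 = 0.4068
Terminal stock prices: S_u = 123.7, S_d = 45.49
Terminal payoffs (K − S): max(-60.65, 0) = 0, max(17.51, 0) = 17.51
Node 0 (S = 75): V_0 = e^(−0.03)·[0.4068·0.0000 + 0.5932·17.5102] = 10.0807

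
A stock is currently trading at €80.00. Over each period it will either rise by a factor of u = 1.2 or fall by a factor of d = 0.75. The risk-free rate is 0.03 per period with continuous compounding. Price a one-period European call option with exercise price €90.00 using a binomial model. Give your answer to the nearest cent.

€3.63

Risk-neutral probability p = (e^0.03 − 0.75)/(1.2 − 0.75) = 0.2805/0.4500 = 0.6232
Terminal stock prices: S_u = 96, S_d = 60
Terminal payoffs (S − K): max(6, 0) = 6, max(-30, 0) = 0
Node 0 (S = 80): V_0 = e^(−0.03)·[0.6232·6.0000 + 0.3768·0.0000] = 3.6289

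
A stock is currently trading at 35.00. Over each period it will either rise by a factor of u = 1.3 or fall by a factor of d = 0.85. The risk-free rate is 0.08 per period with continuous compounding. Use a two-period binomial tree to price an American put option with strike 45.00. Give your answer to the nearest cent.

Risk-neutral probability p = (e^0.08 − 0.85)/(1.3 − 0.85) = 0.2333/0.4500 = 0.5184
Terminal stock prices: S_uu = 59.15, S_ud = 38.67, S_dd = 25.29
Terminal payoffs (K − S): max(-14.15, 0) = 0, max(6.325, 0) = 6.325, max(19.71, 0) = 19.71
Node u (S = 45.5): continuation = e^(−0.08)·[0.5184·0.0000 + 0.4816·6.3250] = 2.8118; exercise value = 0.0000 ≤ continuation, so V_u = 2.8118
Node d (S = 29.75): continuation = e^(−0.08)·[0.5184·6.3250 + 0.4816·19.7125] = 11.7902; exercise value = 15.2500 > continuation, so V_d = 15.2500 (exercise)
Node 0 (S = 35): continuation = e^(−0.08)·[0.5184·2.8118 + 0.4816·15.2500] = 8.1251; exercise value = 10.0000 > continuation, so V_0 = 10.0000 (exercise)

10.00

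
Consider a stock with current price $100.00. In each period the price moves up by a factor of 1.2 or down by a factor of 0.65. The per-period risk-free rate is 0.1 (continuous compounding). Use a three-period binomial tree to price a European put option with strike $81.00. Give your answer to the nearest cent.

Risk-neutral probability p = (e^0.1 − 0.65)/(1.2 − 0.65) = 0.4552/0.5500 = 0.8276
Terminal stock prices: S_uuu = 172.8, S_uud = 93.6, S_udd = 50.7, S_ddd = 27.46
Terminal payoffs (K − S): max(-91.8, 0) = 0, max(-12.6, 0) = 0, max(30.3, 0) = 30.3, max(53.54, 0) = 53.54
Node uu (S = 144): V_uu = e^(−0.1)·[0.8276·0.0000 + 0.1724·0.0000] = 0.0000
Node ud (S = 78): V_ud = e^(−0.1)·[0.8276·0.0000 + 0.1724·30.3000] = 4.7271
Node dd (S = 42.25): V_dd = e^(−0.1)·[0.8276·30.3000 + 0.1724·53.5375] = 31.0418
Node u (S = 120): V_u = e^(−0.1)·[0.8276·0.0000 + 0.1724·4.7271] = 0.7375
Node d (S = 65): V_d = e^(−0.1)·[0.8276·4.7271 + 0.1724·31.0418] = 8.3826
Node 0 (S = 100): V_0 = e^(−0.1)·[0.8276·0.7375 + 0.1724·8.3826] = 1.8600

$1.86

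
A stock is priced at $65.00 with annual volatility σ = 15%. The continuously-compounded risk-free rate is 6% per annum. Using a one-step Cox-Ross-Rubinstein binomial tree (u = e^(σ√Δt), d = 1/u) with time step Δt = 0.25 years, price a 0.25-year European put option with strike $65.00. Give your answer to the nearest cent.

$1.93

CRR parameters: u = e^(σ√Δt) = e^(0.15·√0.25) = 1.0779, d = 1/u = 0.9277
Per-period rate: rΔt = 0.06·0.25 = 0.015, so R = e^0.015 = 1.0151
Risk-neutral probability p = (e^0.015 − 0.9277)/(1.0779 − 0.9277) = 0.0874/0.1501 = 0.5819
Terminal stock prices: S_u = 70.06, S_d = 60.3
Terminal payoffs (K − S): max(-5.062, 0) = 0, max(4.697, 0) = 4.697
Node 0 (S = 65): V_0 = e^(−0.015)·[0.5819·0.0000 + 0.4181·4.6967] = 1.9344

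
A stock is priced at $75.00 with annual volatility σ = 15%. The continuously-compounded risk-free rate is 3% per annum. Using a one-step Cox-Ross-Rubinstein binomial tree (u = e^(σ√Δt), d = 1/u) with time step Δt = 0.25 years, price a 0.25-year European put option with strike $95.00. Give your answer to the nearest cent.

$19.29

CRR parameters: u = e^(σ√Δt) = e^(0.15·√0.25) = 1.0779, d = 1/u = 0.9277
Per-period rate: rΔt = 0.03·0.25 = 0.0075, so R = e^0.0075 = 1.0075
Risk-neutral probability p = (e^0.0075 − 0.9277)/(1.0779 − 0.9277) = 0.0798/0.1501 = 0.5314
Terminal stock prices: S_u = 80.84, S_d = 69.58
Terminal payoffs (K − S): max(14.16, 0) = 14.16, max(25.42, 0) = 25.42
Node 0 (S = 75): V_0 = e^(−0.0075)·[0.5314·14.1587 + 0.4686·25.4192] = 19.2902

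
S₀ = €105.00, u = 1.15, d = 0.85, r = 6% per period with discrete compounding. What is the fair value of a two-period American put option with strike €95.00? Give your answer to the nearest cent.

€1.63

Risk-neutral probability p = (1 + 0.06 − 0.85)/(1.15 − 0.85) = 0.2100/0.3000 = 0.7000
Terminal stock prices: S_uu = 138.9, S_ud = 102.6, S_dd = 75.86
Terminal payoffs (K − S): max(-43.86, 0) = 0, max(-7.637, 0) = 0, max(19.14, 0) = 19.14
Node u (S = 120.7): continuation = 1/1.06·[0.7000·0.0000 + 0.3000·0.0000] = 0.0000; exercise value = 0.0000 ≤ continuation, so V_u = 0.0000
Node d (S = 89.25): continuation = 1/1.06·[0.7000·0.0000 + 0.3000·19.1375] = 5.4163; exercise value = 5.7500 > continuation, so V_d = 5.7500 (exercise)
Node 0 (S = 105): continuation = 1/1.06·[0.7000·0.0000 + 0.3000·5.7500] = 1.6274; exercise value = 0.0000 ≤ continuation, so V_0 = 1.6274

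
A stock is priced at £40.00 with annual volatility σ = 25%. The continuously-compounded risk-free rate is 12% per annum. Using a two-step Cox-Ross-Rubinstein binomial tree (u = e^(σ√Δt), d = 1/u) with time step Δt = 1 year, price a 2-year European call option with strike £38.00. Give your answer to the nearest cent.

£11.15

CRR parameters: u = e^(σ√Δt) = e^(0.25·√1) = 1.2840, d = 1/u = 0.7788
Per-period rate: rΔt = 0.12·1 = 0.12, so R = e^0.12 = 1.1275
Risk-neutral probability p = (e^0.12 − 0.7788)/(1.2840 − 0.7788) = 0.3487/0.5052 = 0.6902
Terminal stock prices: S_uu = 65.95, S_ud = 40, S_dd = 24.26
Terminal payoffs (S − K): max(27.95, 0) = 27.95, max(2, 0) = 2, max(-13.74, 0) = 0
Node u (S = 51.36): V_u = e^(−0.12)·[0.6902·27.9489 + 0.3098·2.0000] = 17.6580
Node d (S = 31.15): V_d = e^(−0.12)·[0.6902·2.0000 + 0.3098·0.0000] = 1.2243
Node 0 (S = 40): V_0 = e^(−0.12)·[0.6902·17.6580 + 0.3098·1.2243] = 11.1455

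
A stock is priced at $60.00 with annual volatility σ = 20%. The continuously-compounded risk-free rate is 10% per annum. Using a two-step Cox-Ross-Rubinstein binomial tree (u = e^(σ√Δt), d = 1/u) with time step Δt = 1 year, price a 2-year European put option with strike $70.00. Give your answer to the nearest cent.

CRR parameters: u = e^(σ√Δt) = e^(0.2·√1) = 1.2214, d = 1/u = 0.8187
Per-period rate: rΔt = 0.1·1 = 0.1, so R = e^0.1 = 1.1052
Risk-neutral probability p = (e^0.1 − 0.8187)/(1.2214 − 0.8187) = 0.2864/0.4027 = 0.7113
Terminal stock prices: S_uu = 89.51, S_ud = 60, S_dd = 40.22
Terminal payoffs (K − S): max(-19.51, 0) = 0, max(10, 0) = 10, max(29.78, 0) = 29.78
Node u (S = 73.28): V_u = e^(−0.1)·[0.7113·0.0000 + 0.2887·10.0000] = 2.6118
Node d (S = 49.12): V_d = e^(−0.1)·[0.7113·10.0000 + 0.2887·29.7808] = 14.2148
Node 0 (S = 60): V_0 = e^(−0.1)·[0.7113·2.6118 + 0.2887·14.2148] = 5.3938

$5.39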